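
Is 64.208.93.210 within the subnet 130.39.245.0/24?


Subnet network: 130.39.245.0
Test IP AND mask: 64.208.93.0
No, 64.208.93.210 is not in 130.39.245.0/24


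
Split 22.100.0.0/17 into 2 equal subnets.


New prefix = 17 + 1 = 18
Each subnet has 16384 addresses
  22.100.0.0/18
  22.100.64.0/18
Subnets: 22.100.0.0/18, 22.100.64.0/18


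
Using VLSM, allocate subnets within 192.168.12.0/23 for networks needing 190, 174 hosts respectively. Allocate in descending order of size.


190 hosts -> /24 (254 usable): 192.168.12.0/24
174 hosts -> /24 (254 usable): 192.168.13.0/24
Allocation: 192.168.12.0/24 (190 hosts, 254 usable); 192.168.13.0/24 (174 hosts, 254 usable)


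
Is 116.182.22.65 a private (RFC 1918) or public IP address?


RFC 1918 private ranges:
  10.0.0.0/8 (10.0.0.0 - 10.255.255.255)
  172.16.0.0/12 (172.16.0.0 - 172.31.255.255)
  192.168.0.0/16 (192.168.0.0 - 192.168.255.255)
Public (not in any RFC 1918 range)


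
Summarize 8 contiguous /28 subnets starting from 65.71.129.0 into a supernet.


Original prefix: /28
Number of subnets: 8 = 2^3
New prefix = 28 - 3 = 25
Supernet: 65.71.129.0/25


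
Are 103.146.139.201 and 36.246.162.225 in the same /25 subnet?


Mask: 255.255.255.128
103.146.139.201 AND mask = 103.146.139.128
36.246.162.225 AND mask = 36.246.162.128
No, different subnets (103.146.139.128 vs 36.246.162.128)


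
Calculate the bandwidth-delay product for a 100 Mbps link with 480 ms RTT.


BDP = bandwidth * RTT
= 100 Mbps * 480 ms
= 100 * 1e6 * 480 / 1000 bits
= 48000000 bits
= 6000000 bytes
= 5859.375 KB
BDP = 48000000 bits (6000000 bytes)


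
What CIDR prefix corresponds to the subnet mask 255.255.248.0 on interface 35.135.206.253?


Binary: 11111111.11111111.11111000.00000000
Count leading 1s
Prefix: /21


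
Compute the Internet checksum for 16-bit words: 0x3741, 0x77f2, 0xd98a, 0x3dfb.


Sum all words (with carry folding):
+ 0x3741 = 0x3741
+ 0x77f2 = 0xaf33
+ 0xd98a = 0x88be
+ 0x3dfb = 0xc6b9
One's complement: ~0xc6b9
Checksum = 0x3946


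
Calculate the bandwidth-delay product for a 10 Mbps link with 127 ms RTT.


BDP = bandwidth * RTT
= 10 Mbps * 127 ms
= 10 * 1e6 * 127 / 1000 bits
= 1270000 bits
= 158750 bytes
= 155.0293 KB
BDP = 1270000 bits (158750 bytes)


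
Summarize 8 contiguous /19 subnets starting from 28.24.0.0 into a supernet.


Original prefix: /19
Number of subnets: 8 = 2^3
New prefix = 19 - 3 = 16
Supernet: 28.24.0.0/16


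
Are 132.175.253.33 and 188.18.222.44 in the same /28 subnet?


Mask: 255.255.255.240
132.175.253.33 AND mask = 132.175.253.32
188.18.222.44 AND mask = 188.18.222.32
No, different subnets (132.175.253.32 vs 188.18.222.32)


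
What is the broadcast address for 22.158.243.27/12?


Network: 22.144.0.0/12
Host bits = 20
Set all host bits to 1:
Broadcast: 22.159.255.255


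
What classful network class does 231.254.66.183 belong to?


First octet: 231
Binary: 11100111
1110xxxx -> Class D (224-239)
Class D (multicast), default mask N/A


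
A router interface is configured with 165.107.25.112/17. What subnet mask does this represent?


/17 means 17 network bits, 15 host bits
Binary: 11111111111111111000000000000000
Mask: 255.255.128.0


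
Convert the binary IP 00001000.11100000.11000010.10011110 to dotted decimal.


00001000 = 8
11100000 = 224
11000010 = 194
10011110 = 158
IP: 8.224.194.158


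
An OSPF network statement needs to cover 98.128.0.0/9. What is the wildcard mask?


Subnet mask: 255.128.0.0
Wildcard = 255.255.255.255 - subnet mask
255 - 255 = 0
255 - 128 = 127
255 - 0 = 255
255 - 0 = 255
Wildcard: 0.127.255.255


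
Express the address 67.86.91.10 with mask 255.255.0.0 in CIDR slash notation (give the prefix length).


Binary: 11111111.11111111.00000000.00000000
Count leading 1s
Prefix: /16


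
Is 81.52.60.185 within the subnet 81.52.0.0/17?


Subnet network: 81.52.0.0
Test IP AND mask: 81.52.0.0
Yes, 81.52.60.185 is in 81.52.0.0/17


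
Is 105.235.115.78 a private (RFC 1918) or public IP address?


RFC 1918 private ranges:
  10.0.0.0/8 (10.0.0.0 - 10.255.255.255)
  172.16.0.0/12 (172.16.0.0 - 172.31.255.255)
  192.168.0.0/16 (192.168.0.0 - 192.168.255.255)
Public (not in any RFC 1918 range)


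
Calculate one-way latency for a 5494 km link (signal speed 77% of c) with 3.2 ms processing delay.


Speed = 0.77 * 3e5 km/s = 231000 km/s
Propagation delay = 5494 / 231000 = 0.0238 s = 23.7835 ms
Processing delay = 3.2 ms
Total one-way latency = 26.9835 ms


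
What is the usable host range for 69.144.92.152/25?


Network: 69.144.92.128
Broadcast: 69.144.92.255
First usable = network + 1
Last usable = broadcast - 1
Range: 69.144.92.129 to 69.144.92.254


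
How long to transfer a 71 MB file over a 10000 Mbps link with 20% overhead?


Effective throughput = 10000 * (1 - 20/100) = 8000 Mbps
File size in Mb = 71 * 8 = 568 Mb
Time = 568 / 8000
Time = 0.071 seconds


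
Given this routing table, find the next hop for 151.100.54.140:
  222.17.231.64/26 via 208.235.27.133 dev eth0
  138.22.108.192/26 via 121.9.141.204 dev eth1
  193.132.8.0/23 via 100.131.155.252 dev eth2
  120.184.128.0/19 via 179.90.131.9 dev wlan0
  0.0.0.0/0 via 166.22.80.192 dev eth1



Longest prefix match for 151.100.54.140:
  /26 222.17.231.64: no
  /26 138.22.108.192: no
  /23 193.132.8.0: no
  /19 120.184.128.0: no
  /0 0.0.0.0: MATCH
Selected: next-hop 166.22.80.192 via eth1 (matched /0)


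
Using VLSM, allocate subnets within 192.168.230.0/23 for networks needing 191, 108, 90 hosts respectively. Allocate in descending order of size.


191 hosts -> /24 (254 usable): 192.168.230.0/24
108 hosts -> /25 (126 usable): 192.168.231.0/25
90 hosts -> /25 (126 usable): 192.168.231.128/25
Allocation: 192.168.230.0/24 (191 hosts, 254 usable); 192.168.231.0/25 (108 hosts, 126 usable); 192.168.231.128/25 (90 hosts, 126 usable)


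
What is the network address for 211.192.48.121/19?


IP:   11010011.11000000.00110000.01111001
Mask: 11111111.11111111.11100000.00000000
AND operation:
Net:  11010011.11000000.00100000.00000000
Network: 211.192.32.0/19


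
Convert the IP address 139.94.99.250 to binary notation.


139 = 10001011
94 = 01011110
99 = 01100011
250 = 11111010
Binary: 10001011.01011110.01100011.11111010


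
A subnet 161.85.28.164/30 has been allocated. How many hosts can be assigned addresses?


Host bits = 32 - 30 = 2
Total addresses = 2^2 = 4
Usable = total - 2 (network and broadcast)
Usable hosts: 2


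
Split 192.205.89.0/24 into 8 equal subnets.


New prefix = 24 + 3 = 27
Each subnet has 32 addresses
  192.205.89.0/27
  192.205.89.32/27
  192.205.89.64/27
  192.205.89.96/27
  192.205.89.128/27
  192.205.89.160/27
  192.205.89.192/27
  192.205.89.224/27
Subnets: 192.205.89.0/27, 192.205.89.32/27, 192.205.89.64/27, 192.205.89.96/27, 192.205.89.128/27, 192.205.89.160/27, 192.205.89.192/27, 192.205.89.224/27


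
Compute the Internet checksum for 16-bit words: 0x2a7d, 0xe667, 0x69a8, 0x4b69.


Sum all words (with carry folding):
+ 0x2a7d = 0x2a7d
+ 0xe667 = 0x10e5
+ 0x69a8 = 0x7a8d
+ 0x4b69 = 0xc5f6
One's complement: ~0xc5f6
Checksum = 0x3a09


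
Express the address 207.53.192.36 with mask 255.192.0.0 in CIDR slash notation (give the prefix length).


Binary: 11111111.11000000.00000000.00000000
Count leading 1s
Prefix: /10


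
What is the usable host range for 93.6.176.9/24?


Network: 93.6.176.0
Broadcast: 93.6.176.255
First usable = network + 1
Last usable = broadcast - 1
Range: 93.6.176.1 to 93.6.176.254


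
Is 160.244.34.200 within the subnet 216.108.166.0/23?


Subnet network: 216.108.166.0
Test IP AND mask: 160.244.34.0
No, 160.244.34.200 is not in 216.108.166.0/23


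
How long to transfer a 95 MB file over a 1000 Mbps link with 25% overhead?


Effective throughput = 1000 * (1 - 25/100) = 750 Mbps
File size in Mb = 95 * 8 = 760 Mb
Time = 760 / 750
Time = 1.0133 seconds


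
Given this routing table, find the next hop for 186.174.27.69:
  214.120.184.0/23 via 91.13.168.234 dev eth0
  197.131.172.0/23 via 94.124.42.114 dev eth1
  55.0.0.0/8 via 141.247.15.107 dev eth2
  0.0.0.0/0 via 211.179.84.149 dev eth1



Longest prefix match for 186.174.27.69:
  /23 214.120.184.0: no
  /23 197.131.172.0: no
  /8 55.0.0.0: no
  /0 0.0.0.0: MATCH
Selected: next-hop 211.179.84.149 via eth1 (matched /0)


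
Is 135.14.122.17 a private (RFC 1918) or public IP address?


RFC 1918 private ranges:
  10.0.0.0/8 (10.0.0.0 - 10.255.255.255)
  172.16.0.0/12 (172.16.0.0 - 172.31.255.255)
  192.168.0.0/16 (192.168.0.0 - 192.168.255.255)
Public (not in any RFC 1918 range)


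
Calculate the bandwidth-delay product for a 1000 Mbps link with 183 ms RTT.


BDP = bandwidth * RTT
= 1000 Mbps * 183 ms
= 1000 * 1e6 * 183 / 1000 bits
= 183000000 bits
= 22875000 bytes
= 22338.8672 KB
BDP = 183000000 bits (22875000 bytes)


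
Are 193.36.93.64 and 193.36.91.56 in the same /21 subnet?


Mask: 255.255.248.0
193.36.93.64 AND mask = 193.36.88.0
193.36.91.56 AND mask = 193.36.88.0
Yes, same subnet (193.36.88.0)


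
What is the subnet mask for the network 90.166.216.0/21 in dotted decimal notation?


/21 means 21 network bits, 11 host bits
Binary: 11111111111111111111100000000000
Mask: 255.255.248.0


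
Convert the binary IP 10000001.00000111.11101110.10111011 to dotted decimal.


10000001 = 129
00000111 = 7
11101110 = 238
10111011 = 187
IP: 129.7.238.187


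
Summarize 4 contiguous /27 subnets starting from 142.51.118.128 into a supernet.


Original prefix: /27
Number of subnets: 4 = 2^2
New prefix = 27 - 2 = 25
Supernet: 142.51.118.128/25


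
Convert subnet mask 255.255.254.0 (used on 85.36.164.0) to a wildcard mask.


Subnet mask: 255.255.254.0
Wildcard = 255.255.255.255 - subnet mask
255 - 255 = 0
255 - 255 = 0
255 - 254 = 1
255 - 0 = 255
Wildcard: 0.0.1.255


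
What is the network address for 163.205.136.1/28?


IP:   10100011.11001101.10001000.00000001
Mask: 11111111.11111111.11111111.11110000
AND operation:
Net:  10100011.11001101.10001000.00000000
Network: 163.205.136.0/28


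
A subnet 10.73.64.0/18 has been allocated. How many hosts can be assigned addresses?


Host bits = 32 - 18 = 14
Total addresses = 2^14 = 16384
Usable = total - 2 (network and broadcast)
Usable hosts: 16382


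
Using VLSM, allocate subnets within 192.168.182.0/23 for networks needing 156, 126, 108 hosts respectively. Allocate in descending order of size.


156 hosts -> /24 (254 usable): 192.168.182.0/24
126 hosts -> /25 (126 usable): 192.168.183.0/25
108 hosts -> /25 (126 usable): 192.168.183.128/25
Allocation: 192.168.182.0/24 (156 hosts, 254 usable); 192.168.183.0/25 (126 hosts, 126 usable); 192.168.183.128/25 (108 hosts, 126 usable)


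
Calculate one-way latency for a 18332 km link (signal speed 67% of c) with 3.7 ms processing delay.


Speed = 0.67 * 3e5 km/s = 201000 km/s
Propagation delay = 18332 / 201000 = 0.0912 s = 91.204 ms
Processing delay = 3.7 ms
Total one-way latency = 94.904 ms


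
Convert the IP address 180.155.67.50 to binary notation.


180 = 10110100
155 = 10011011
67 = 01000011
50 = 00110010
Binary: 10110100.10011011.01000011.00110010


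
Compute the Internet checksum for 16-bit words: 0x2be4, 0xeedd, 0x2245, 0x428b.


Sum all words (with carry folding):
+ 0x2be4 = 0x2be4
+ 0xeedd = 0x1ac2
+ 0x2245 = 0x3d07
+ 0x428b = 0x7f92
One's complement: ~0x7f92
Checksum = 0x806d


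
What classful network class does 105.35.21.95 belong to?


First octet: 105
Binary: 01101001
0xxxxxxx -> Class A (1-126)
Class A, default mask 255.0.0.0 (/8)


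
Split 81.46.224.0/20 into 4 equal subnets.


New prefix = 20 + 2 = 22
Each subnet has 1024 addresses
  81.46.224.0/22
  81.46.228.0/22
  81.46.232.0/22
  81.46.236.0/22
Subnets: 81.46.224.0/22, 81.46.228.0/22, 81.46.232.0/22, 81.46.236.0/22


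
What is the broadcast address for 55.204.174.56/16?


Network: 55.204.0.0/16
Host bits = 16
Set all host bits to 1:
Broadcast: 55.204.255.255


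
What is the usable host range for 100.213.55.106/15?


Network: 100.212.0.0
Broadcast: 100.213.255.255
First usable = network + 1
Last usable = broadcast - 1
Range: 100.212.0.1 to 100.213.255.254


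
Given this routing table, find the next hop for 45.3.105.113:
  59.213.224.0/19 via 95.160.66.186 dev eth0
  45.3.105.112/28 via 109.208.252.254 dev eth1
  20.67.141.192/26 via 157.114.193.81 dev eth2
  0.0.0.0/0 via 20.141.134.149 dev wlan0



Longest prefix match for 45.3.105.113:
  /19 59.213.224.0: no
  /28 45.3.105.112: MATCH
  /26 20.67.141.192: no
  /0 0.0.0.0: MATCH
Selected: next-hop 109.208.252.254 via eth1 (matched /28)


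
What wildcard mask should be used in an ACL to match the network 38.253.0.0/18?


Subnet mask: 255.255.192.0
Wildcard = 255.255.255.255 - subnet mask
255 - 255 = 0
255 - 255 = 0
255 - 192 = 63
255 - 0 = 255
Wildcard: 0.0.63.255


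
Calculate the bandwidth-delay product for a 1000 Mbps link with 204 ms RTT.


BDP = bandwidth * RTT
= 1000 Mbps * 204 ms
= 1000 * 1e6 * 204 / 1000 bits
= 204000000 bits
= 25500000 bytes
= 24902.3438 KB
BDP = 204000000 bits (25500000 bytes)


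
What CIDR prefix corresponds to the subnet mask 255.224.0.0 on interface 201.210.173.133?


Binary: 11111111.11100000.00000000.00000000
Count leading 1s
Prefix: /11


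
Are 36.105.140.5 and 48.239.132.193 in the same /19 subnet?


Mask: 255.255.224.0
36.105.140.5 AND mask = 36.105.128.0
48.239.132.193 AND mask = 48.239.128.0
No, different subnets (36.105.128.0 vs 48.239.128.0)


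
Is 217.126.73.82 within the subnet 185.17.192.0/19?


Subnet network: 185.17.192.0
Test IP AND mask: 217.126.64.0
No, 217.126.73.82 is not in 185.17.192.0/19


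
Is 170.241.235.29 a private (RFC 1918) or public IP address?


RFC 1918 private ranges:
  10.0.0.0/8 (10.0.0.0 - 10.255.255.255)
  172.16.0.0/12 (172.16.0.0 - 172.31.255.255)
  192.168.0.0/16 (192.168.0.0 - 192.168.255.255)
Public (not in any RFC 1918 range)


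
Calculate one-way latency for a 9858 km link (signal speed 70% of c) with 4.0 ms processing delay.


Speed = 0.7 * 3e5 km/s = 210000 km/s
Propagation delay = 9858 / 210000 = 0.0469 s = 46.9429 ms
Processing delay = 4.0 ms
Total one-way latency = 50.9429 ms


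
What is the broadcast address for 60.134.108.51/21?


Network: 60.134.104.0/21
Host bits = 11
Set all host bits to 1:
Broadcast: 60.134.111.255


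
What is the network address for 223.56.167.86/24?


IP:   11011111.00111000.10100111.01010110
Mask: 11111111.11111111.11111111.00000000
AND operation:
Net:  11011111.00111000.10100111.00000000
Network: 223.56.167.0/24


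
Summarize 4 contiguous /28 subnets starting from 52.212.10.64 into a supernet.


Original prefix: /28
Number of subnets: 4 = 2^2
New prefix = 28 - 2 = 26
Supernet: 52.212.10.64/26


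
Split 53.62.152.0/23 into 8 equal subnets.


New prefix = 23 + 3 = 26
Each subnet has 64 addresses
  53.62.152.0/26
  53.62.152.64/26
  53.62.152.128/26
  53.62.152.192/26
  53.62.153.0/26
  53.62.153.64/26
  53.62.153.128/26
  53.62.153.192/26
Subnets: 53.62.152.0/26, 53.62.152.64/26, 53.62.152.128/26, 53.62.152.192/26, 53.62.153.0/26, 53.62.153.64/26, 53.62.153.128/26, 53.62.153.192/26


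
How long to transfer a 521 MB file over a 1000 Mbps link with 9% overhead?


Effective throughput = 1000 * (1 - 9/100) = 910 Mbps
File size in Mb = 521 * 8 = 4168 Mb
Time = 4168 / 910
Time = 4.5802 seconds


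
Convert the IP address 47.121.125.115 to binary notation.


47 = 00101111
121 = 01111001
125 = 01111101
115 = 01110011
Binary: 00101111.01111001.01111101.01110011


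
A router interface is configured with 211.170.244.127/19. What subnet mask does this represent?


/19 means 19 network bits, 13 host bits
Binary: 11111111111111111110000000000000
Mask: 255.255.224.0


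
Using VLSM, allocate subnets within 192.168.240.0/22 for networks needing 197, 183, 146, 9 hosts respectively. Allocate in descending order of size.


197 hosts -> /24 (254 usable): 192.168.240.0/24
183 hosts -> /24 (254 usable): 192.168.241.0/24
146 hosts -> /24 (254 usable): 192.168.242.0/24
9 hosts -> /28 (14 usable): 192.168.243.0/28
Allocation: 192.168.240.0/24 (197 hosts, 254 usable); 192.168.241.0/24 (183 hosts, 254 usable); 192.168.242.0/24 (146 hosts, 254 usable); 192.168.243.0/28 (9 hosts, 14 usable)


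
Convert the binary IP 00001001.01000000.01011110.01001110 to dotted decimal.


00001001 = 9
01000000 = 64
01011110 = 94
01001110 = 78
IP: 9.64.94.78


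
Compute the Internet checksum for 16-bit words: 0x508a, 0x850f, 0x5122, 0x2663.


Sum all words (with carry folding):
+ 0x508a = 0x508a
+ 0x850f = 0xd599
+ 0x5122 = 0x26bc
+ 0x2663 = 0x4d1f
One's complement: ~0x4d1f
Checksum = 0xb2e0


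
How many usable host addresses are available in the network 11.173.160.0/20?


Host bits = 32 - 20 = 12
Total addresses = 2^12 = 4096
Usable = total - 2 (network and broadcast)
Usable hosts: 4094


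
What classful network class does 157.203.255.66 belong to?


First octet: 157
Binary: 10011101
10xxxxxx -> Class B (128-191)
Class B, default mask 255.255.0.0 (/16)


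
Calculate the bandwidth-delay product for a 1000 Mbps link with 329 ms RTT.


BDP = bandwidth * RTT
= 1000 Mbps * 329 ms
= 1000 * 1e6 * 329 / 1000 bits
= 329000000 bits
= 41125000 bytes
= 40161.1328 KB
BDP = 329000000 bits (41125000 bytes)


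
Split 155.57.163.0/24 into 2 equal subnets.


New prefix = 24 + 1 = 25
Each subnet has 128 addresses
  155.57.163.0/25
  155.57.163.128/25
Subnets: 155.57.163.0/25, 155.57.163.128/25


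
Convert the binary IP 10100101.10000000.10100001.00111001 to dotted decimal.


10100101 = 165
10000000 = 128
10100001 = 161
00111001 = 57
IP: 165.128.161.57


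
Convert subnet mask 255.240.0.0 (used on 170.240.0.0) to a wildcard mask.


Subnet mask: 255.240.0.0
Wildcard = 255.255.255.255 - subnet mask
255 - 255 = 0
255 - 240 = 15
255 - 0 = 255
255 - 0 = 255
Wildcard: 0.15.255.255


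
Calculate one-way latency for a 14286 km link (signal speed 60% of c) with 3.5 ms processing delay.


Speed = 0.6 * 3e5 km/s = 180000 km/s
Propagation delay = 14286 / 180000 = 0.0794 s = 79.3667 ms
Processing delay = 3.5 ms
Total one-way latency = 82.8667 ms


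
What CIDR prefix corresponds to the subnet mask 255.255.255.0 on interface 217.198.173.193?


Binary: 11111111.11111111.11111111.00000000
Count leading 1s
Prefix: /24


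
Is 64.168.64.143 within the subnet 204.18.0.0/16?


Subnet network: 204.18.0.0
Test IP AND mask: 64.168.0.0
No, 64.168.64.143 is not in 204.18.0.0/16


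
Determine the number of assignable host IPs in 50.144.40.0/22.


Host bits = 32 - 22 = 10
Total addresses = 2^10 = 1024
Usable = total - 2 (network and broadcast)
Usable hosts: 1022


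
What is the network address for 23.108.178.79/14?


IP:   00010111.01101100.10110010.01001111
Mask: 11111111.11111100.00000000.00000000
AND operation:
Net:  00010111.01101100.00000000.00000000
Network: 23.108.0.0/14


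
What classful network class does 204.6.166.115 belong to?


First octet: 204
Binary: 11001100
110xxxxx -> Class C (192-223)
Class C, default mask 255.255.255.0 (/24)


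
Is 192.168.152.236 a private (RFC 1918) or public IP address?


RFC 1918 private ranges:
  10.0.0.0/8 (10.0.0.0 - 10.255.255.255)
  172.16.0.0/12 (172.16.0.0 - 172.31.255.255)
  192.168.0.0/16 (192.168.0.0 - 192.168.255.255)
Private (in 192.168.0.0/16)


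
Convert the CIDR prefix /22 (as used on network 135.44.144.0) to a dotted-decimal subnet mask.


/22 means 22 network bits, 10 host bits
Binary: 11111111111111111111110000000000
Mask: 255.255.252.0


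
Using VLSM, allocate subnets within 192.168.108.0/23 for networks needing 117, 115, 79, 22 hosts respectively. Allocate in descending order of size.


117 hosts -> /25 (126 usable): 192.168.108.0/25
115 hosts -> /25 (126 usable): 192.168.108.128/25
79 hosts -> /25 (126 usable): 192.168.109.0/25
22 hosts -> /27 (30 usable): 192.168.109.128/27
Allocation: 192.168.108.0/25 (117 hosts, 126 usable); 192.168.108.128/25 (115 hosts, 126 usable); 192.168.109.0/25 (79 hosts, 126 usable); 192.168.109.128/27 (22 hosts, 30 usable)


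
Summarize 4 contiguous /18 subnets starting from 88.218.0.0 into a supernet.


Original prefix: /18
Number of subnets: 4 = 2^2
New prefix = 18 - 2 = 16
Supernet: 88.218.0.0/16


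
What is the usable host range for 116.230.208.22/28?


Network: 116.230.208.16
Broadcast: 116.230.208.31
First usable = network + 1
Last usable = broadcast - 1
Range: 116.230.208.17 to 116.230.208.30


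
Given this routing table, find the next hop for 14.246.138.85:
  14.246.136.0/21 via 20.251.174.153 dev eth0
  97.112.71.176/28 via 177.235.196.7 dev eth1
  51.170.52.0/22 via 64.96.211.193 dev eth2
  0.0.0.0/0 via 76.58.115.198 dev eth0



Longest prefix match for 14.246.138.85:
  /21 14.246.136.0: MATCH
  /28 97.112.71.176: no
  /22 51.170.52.0: no
  /0 0.0.0.0: MATCH
Selected: next-hop 20.251.174.153 via eth0 (matched /21)


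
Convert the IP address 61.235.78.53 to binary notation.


61 = 00111101
235 = 11101011
78 = 01001110
53 = 00110101
Binary: 00111101.11101011.01001110.00110101


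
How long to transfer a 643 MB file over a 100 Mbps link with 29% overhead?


Effective throughput = 100 * (1 - 29/100) = 71 Mbps
File size in Mb = 643 * 8 = 5144 Mb
Time = 5144 / 71
Time = 72.4507 seconds


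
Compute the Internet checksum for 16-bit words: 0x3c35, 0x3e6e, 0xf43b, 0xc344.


Sum all words (with carry folding):
+ 0x3c35 = 0x3c35
+ 0x3e6e = 0x7aa3
+ 0xf43b = 0x6edf
+ 0xc344 = 0x3224
One's complement: ~0x3224
Checksum = 0xcddb


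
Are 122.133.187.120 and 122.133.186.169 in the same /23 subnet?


Mask: 255.255.254.0
122.133.187.120 AND mask = 122.133.186.0
122.133.186.169 AND mask = 122.133.186.0
Yes, same subnet (122.133.186.0)


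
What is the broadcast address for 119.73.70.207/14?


Network: 119.72.0.0/14
Host bits = 18
Set all host bits to 1:
Broadcast: 119.75.255.255


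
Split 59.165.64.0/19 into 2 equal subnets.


New prefix = 19 + 1 = 20
Each subnet has 4096 addresses
  59.165.64.0/20
  59.165.80.0/20
Subnets: 59.165.64.0/20, 59.165.80.0/20


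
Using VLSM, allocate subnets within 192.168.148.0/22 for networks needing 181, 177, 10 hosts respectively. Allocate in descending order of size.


181 hosts -> /24 (254 usable): 192.168.148.0/24
177 hosts -> /24 (254 usable): 192.168.149.0/24
10 hosts -> /28 (14 usable): 192.168.150.0/28
Allocation: 192.168.148.0/24 (181 hosts, 254 usable); 192.168.149.0/24 (177 hosts, 254 usable); 192.168.150.0/28 (10 hosts, 14 usable)


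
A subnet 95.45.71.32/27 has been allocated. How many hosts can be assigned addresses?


Host bits = 32 - 27 = 5
Total addresses = 2^5 = 32
Usable = total - 2 (network and broadcast)
Usable hosts: 30


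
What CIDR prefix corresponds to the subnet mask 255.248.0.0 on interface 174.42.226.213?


Binary: 11111111.11111000.00000000.00000000
Count leading 1s
Prefix: /13


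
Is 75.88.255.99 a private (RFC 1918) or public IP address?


RFC 1918 private ranges:
  10.0.0.0/8 (10.0.0.0 - 10.255.255.255)
  172.16.0.0/12 (172.16.0.0 - 172.31.255.255)
  192.168.0.0/16 (192.168.0.0 - 192.168.255.255)
Public (not in any RFC 1918 range)


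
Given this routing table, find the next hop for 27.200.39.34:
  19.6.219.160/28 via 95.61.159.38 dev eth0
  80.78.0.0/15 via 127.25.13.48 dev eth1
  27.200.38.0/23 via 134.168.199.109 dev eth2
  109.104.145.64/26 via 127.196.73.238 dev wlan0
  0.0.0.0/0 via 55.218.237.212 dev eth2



Longest prefix match for 27.200.39.34:
  /28 19.6.219.160: no
  /15 80.78.0.0: no
  /23 27.200.38.0: MATCH
  /26 109.104.145.64: no
  /0 0.0.0.0: MATCH
Selected: next-hop 134.168.199.109 via eth2 (matched /23)


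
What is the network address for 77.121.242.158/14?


IP:   01001101.01111001.11110010.10011110
Mask: 11111111.11111100.00000000.00000000
AND operation:
Net:  01001101.01111000.00000000.00000000
Network: 77.120.0.0/14


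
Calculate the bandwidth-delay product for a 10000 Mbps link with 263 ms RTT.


BDP = bandwidth * RTT
= 10000 Mbps * 263 ms
= 10000 * 1e6 * 263 / 1000 bits
= 2630000000 bits
= 328750000 bytes
= 321044.9219 KB
BDP = 2630000000 bits (328750000 bytes)


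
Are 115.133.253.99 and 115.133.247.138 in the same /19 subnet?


Mask: 255.255.224.0
115.133.253.99 AND mask = 115.133.224.0
115.133.247.138 AND mask = 115.133.224.0
Yes, same subnet (115.133.224.0)


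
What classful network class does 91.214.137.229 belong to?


First octet: 91
Binary: 01011011
0xxxxxxx -> Class A (1-126)
Class A, default mask 255.0.0.0 (/8)


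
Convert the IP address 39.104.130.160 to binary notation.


39 = 00100111
104 = 01101000
130 = 10000010
160 = 10100000
Binary: 00100111.01101000.10000010.10100000


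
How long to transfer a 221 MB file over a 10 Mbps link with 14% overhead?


Effective throughput = 10 * (1 - 14/100) = 8.6 Mbps
File size in Mb = 221 * 8 = 1768 Mb
Time = 1768 / 8.6
Time = 205.5814 seconds


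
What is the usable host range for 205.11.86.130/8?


Network: 205.0.0.0
Broadcast: 205.255.255.255
First usable = network + 1
Last usable = broadcast - 1
Range: 205.0.0.1 to 205.255.255.254


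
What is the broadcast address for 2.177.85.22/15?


Network: 2.176.0.0/15
Host bits = 17
Set all host bits to 1:
Broadcast: 2.177.255.255


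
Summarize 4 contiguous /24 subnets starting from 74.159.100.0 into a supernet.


Original prefix: /24
Number of subnets: 4 = 2^2
New prefix = 24 - 2 = 22
Supernet: 74.159.100.0/22


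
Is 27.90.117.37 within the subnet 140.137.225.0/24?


Subnet network: 140.137.225.0
Test IP AND mask: 27.90.117.0
No, 27.90.117.37 is not in 140.137.225.0/24


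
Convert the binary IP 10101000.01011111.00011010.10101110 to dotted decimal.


10101000 = 168
01011111 = 95
00011010 = 26
10101110 = 174
IP: 168.95.26.174


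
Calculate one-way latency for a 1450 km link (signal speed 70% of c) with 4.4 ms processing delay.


Speed = 0.7 * 3e5 km/s = 210000 km/s
Propagation delay = 1450 / 210000 = 0.0069 s = 6.9048 ms
Processing delay = 4.4 ms
Total one-way latency = 11.3048 ms


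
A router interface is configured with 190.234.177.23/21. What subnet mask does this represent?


/21 means 21 network bits, 11 host bits
Binary: 11111111111111111111100000000000
Mask: 255.255.248.0


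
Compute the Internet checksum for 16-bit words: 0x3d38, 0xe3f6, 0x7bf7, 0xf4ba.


Sum all words (with carry folding):
+ 0x3d38 = 0x3d38
+ 0xe3f6 = 0x212f
+ 0x7bf7 = 0x9d26
+ 0xf4ba = 0x91e1
One's complement: ~0x91e1
Checksum = 0x6e1e


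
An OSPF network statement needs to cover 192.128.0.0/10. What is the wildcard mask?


Subnet mask: 255.192.0.0
Wildcard = 255.255.255.255 - subnet mask
255 - 255 = 0
255 - 192 = 63
255 - 0 = 255
255 - 0 = 255
Wildcard: 0.63.255.255


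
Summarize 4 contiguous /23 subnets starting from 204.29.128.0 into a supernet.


Original prefix: /23
Number of subnets: 4 = 2^2
New prefix = 23 - 2 = 21
Supernet: 204.29.128.0/21


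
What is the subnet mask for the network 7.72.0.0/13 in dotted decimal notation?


/13 means 13 network bits, 19 host bits
Binary: 11111111111110000000000000000000
Mask: 255.248.0.0


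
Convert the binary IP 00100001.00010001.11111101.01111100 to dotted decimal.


00100001 = 33
00010001 = 17
11111101 = 253
01111100 = 124
IP: 33.17.253.124


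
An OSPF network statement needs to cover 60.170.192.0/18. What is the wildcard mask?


Subnet mask: 255.255.192.0
Wildcard = 255.255.255.255 - subnet mask
255 - 255 = 0
255 - 255 = 0
255 - 192 = 63
255 - 0 = 255
Wildcard: 0.0.63.255


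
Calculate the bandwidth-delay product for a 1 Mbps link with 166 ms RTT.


BDP = bandwidth * RTT
= 1 Mbps * 166 ms
= 1 * 1e6 * 166 / 1000 bits
= 166000 bits
= 20750 bytes
= 20.2637 KB
BDP = 166000 bits (20750 bytes)


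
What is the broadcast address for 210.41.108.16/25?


Network: 210.41.108.0/25
Host bits = 7
Set all host bits to 1:
Broadcast: 210.41.108.127


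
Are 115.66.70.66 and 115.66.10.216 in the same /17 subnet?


Mask: 255.255.128.0
115.66.70.66 AND mask = 115.66.0.0
115.66.10.216 AND mask = 115.66.0.0
Yes, same subnet (115.66.0.0)


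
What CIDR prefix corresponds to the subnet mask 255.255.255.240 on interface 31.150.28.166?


Binary: 11111111.11111111.11111111.11110000
Count leading 1s
Prefix: /28


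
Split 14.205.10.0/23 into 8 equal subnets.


New prefix = 23 + 3 = 26
Each subnet has 64 addresses
  14.205.10.0/26
  14.205.10.64/26
  14.205.10.128/26
  14.205.10.192/26
  14.205.11.0/26
  14.205.11.64/26
  14.205.11.128/26
  14.205.11.192/26
Subnets: 14.205.10.0/26, 14.205.10.64/26, 14.205.10.128/26, 14.205.10.192/26, 14.205.11.0/26, 14.205.11.64/26, 14.205.11.128/26, 14.205.11.192/26


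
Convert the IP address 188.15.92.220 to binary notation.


188 = 10111100
15 = 00001111
92 = 01011100
220 = 11011100
Binary: 10111100.00001111.01011100.11011100


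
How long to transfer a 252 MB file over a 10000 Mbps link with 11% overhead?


Effective throughput = 10000 * (1 - 11/100) = 8900 Mbps
File size in Mb = 252 * 8 = 2016 Mb
Time = 2016 / 8900
Time = 0.2265 seconds


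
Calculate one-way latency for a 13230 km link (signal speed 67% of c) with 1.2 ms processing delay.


Speed = 0.67 * 3e5 km/s = 201000 km/s
Propagation delay = 13230 / 201000 = 0.0658 s = 65.8209 ms
Processing delay = 1.2 ms
Total one-way latency = 67.0209 ms


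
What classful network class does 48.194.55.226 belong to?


First octet: 48
Binary: 00110000
0xxxxxxx -> Class A (1-126)
Class A, default mask 255.0.0.0 (/8)


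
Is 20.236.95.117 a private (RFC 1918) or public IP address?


RFC 1918 private ranges:
  10.0.0.0/8 (10.0.0.0 - 10.255.255.255)
  172.16.0.0/12 (172.16.0.0 - 172.31.255.255)
  192.168.0.0/16 (192.168.0.0 - 192.168.255.255)
Public (not in any RFC 1918 range)


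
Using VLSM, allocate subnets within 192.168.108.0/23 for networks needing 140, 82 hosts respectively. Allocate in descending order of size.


140 hosts -> /24 (254 usable): 192.168.108.0/24
82 hosts -> /25 (126 usable): 192.168.109.0/25
Allocation: 192.168.108.0/24 (140 hosts, 254 usable); 192.168.109.0/25 (82 hosts, 126 usable)


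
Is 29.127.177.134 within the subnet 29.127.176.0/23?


Subnet network: 29.127.176.0
Test IP AND mask: 29.127.176.0
Yes, 29.127.177.134 is in 29.127.176.0/23


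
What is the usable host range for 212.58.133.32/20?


Network: 212.58.128.0
Broadcast: 212.58.143.255
First usable = network + 1
Last usable = broadcast - 1
Range: 212.58.128.1 to 212.58.143.254


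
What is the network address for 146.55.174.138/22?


IP:   10010010.00110111.10101110.10001010
Mask: 11111111.11111111.11111100.00000000
AND operation:
Net:  10010010.00110111.10101100.00000000
Network: 146.55.172.0/22


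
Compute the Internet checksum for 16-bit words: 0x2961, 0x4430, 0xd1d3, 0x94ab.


Sum all words (with carry folding):
+ 0x2961 = 0x2961
+ 0x4430 = 0x6d91
+ 0xd1d3 = 0x3f65
+ 0x94ab = 0xd410
One's complement: ~0xd410
Checksum = 0x2bef


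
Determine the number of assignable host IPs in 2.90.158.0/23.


Host bits = 32 - 23 = 9
Total addresses = 2^9 = 512
Usable = total - 2 (network and broadcast)
Usable hosts: 510


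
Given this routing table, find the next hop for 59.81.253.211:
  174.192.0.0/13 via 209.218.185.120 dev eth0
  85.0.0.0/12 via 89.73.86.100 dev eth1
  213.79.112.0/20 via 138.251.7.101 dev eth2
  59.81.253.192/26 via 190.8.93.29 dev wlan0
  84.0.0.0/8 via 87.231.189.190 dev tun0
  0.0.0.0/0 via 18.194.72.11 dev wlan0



Longest prefix match for 59.81.253.211:
  /13 174.192.0.0: no
  /12 85.0.0.0: no
  /20 213.79.112.0: no
  /26 59.81.253.192: MATCH
  /8 84.0.0.0: no
  /0 0.0.0.0: MATCH
Selected: next-hop 190.8.93.29 via wlan0 (matched /26)


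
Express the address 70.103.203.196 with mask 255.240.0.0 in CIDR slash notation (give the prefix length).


Binary: 11111111.11110000.00000000.00000000
Count leading 1s
Prefix: /12


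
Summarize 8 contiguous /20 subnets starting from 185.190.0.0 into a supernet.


Original prefix: /20
Number of subnets: 8 = 2^3
New prefix = 20 - 3 = 17
Supernet: 185.190.0.0/17


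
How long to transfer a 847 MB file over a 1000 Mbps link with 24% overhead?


Effective throughput = 1000 * (1 - 24/100) = 760 Mbps
File size in Mb = 847 * 8 = 6776 Mb
Time = 6776 / 760
Time = 8.9158 seconds


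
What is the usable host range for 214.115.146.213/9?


Network: 214.0.0.0
Broadcast: 214.127.255.255
First usable = network + 1
Last usable = broadcast - 1
Range: 214.0.0.1 to 214.127.255.254


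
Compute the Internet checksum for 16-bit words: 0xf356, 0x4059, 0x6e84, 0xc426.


Sum all words (with carry folding):
+ 0xf356 = 0xf356
+ 0x4059 = 0x33b0
+ 0x6e84 = 0xa234
+ 0xc426 = 0x665b
One's complement: ~0x665b
Checksum = 0x99a4


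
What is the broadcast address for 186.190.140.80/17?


Network: 186.190.128.0/17
Host bits = 15
Set all host bits to 1:
Broadcast: 186.190.255.255


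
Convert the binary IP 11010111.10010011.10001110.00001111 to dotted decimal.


11010111 = 215
10010011 = 147
10001110 = 142
00001111 = 15
IP: 215.147.142.15


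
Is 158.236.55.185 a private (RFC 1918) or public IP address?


RFC 1918 private ranges:
  10.0.0.0/8 (10.0.0.0 - 10.255.255.255)
  172.16.0.0/12 (172.16.0.0 - 172.31.255.255)
  192.168.0.0/16 (192.168.0.0 - 192.168.255.255)
Public (not in any RFC 1918 range)


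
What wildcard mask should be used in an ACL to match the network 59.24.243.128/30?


Subnet mask: 255.255.255.252
Wildcard = 255.255.255.255 - subnet mask
255 - 255 = 0
255 - 255 = 0
255 - 255 = 0
255 - 252 = 3
Wildcard: 0.0.0.3


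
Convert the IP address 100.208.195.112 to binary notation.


100 = 01100100
208 = 11010000
195 = 11000011
112 = 01110000
Binary: 01100100.11010000.11000011.01110000


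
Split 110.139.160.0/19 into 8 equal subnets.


New prefix = 19 + 3 = 22
Each subnet has 1024 addresses
  110.139.160.0/22
  110.139.164.0/22
  110.139.168.0/22
  110.139.172.0/22
  110.139.176.0/22
  110.139.180.0/22
  110.139.184.0/22
  110.139.188.0/22
Subnets: 110.139.160.0/22, 110.139.164.0/22, 110.139.168.0/22, 110.139.172.0/22, 110.139.176.0/22, 110.139.180.0/22, 110.139.184.0/22, 110.139.188.0/22


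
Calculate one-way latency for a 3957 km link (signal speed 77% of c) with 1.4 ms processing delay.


Speed = 0.77 * 3e5 km/s = 231000 km/s
Propagation delay = 3957 / 231000 = 0.0171 s = 17.1299 ms
Processing delay = 1.4 ms
Total one-way latency = 18.5299 ms


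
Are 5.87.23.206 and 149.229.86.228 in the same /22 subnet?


Mask: 255.255.252.0
5.87.23.206 AND mask = 5.87.20.0
149.229.86.228 AND mask = 149.229.84.0
No, different subnets (5.87.20.0 vs 149.229.84.0)


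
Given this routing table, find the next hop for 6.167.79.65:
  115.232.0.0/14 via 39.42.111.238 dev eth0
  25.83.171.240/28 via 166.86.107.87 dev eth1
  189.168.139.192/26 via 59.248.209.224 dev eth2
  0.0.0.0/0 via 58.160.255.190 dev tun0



Longest prefix match for 6.167.79.65:
  /14 115.232.0.0: no
  /28 25.83.171.240: no
  /26 189.168.139.192: no
  /0 0.0.0.0: MATCH
Selected: next-hop 58.160.255.190 via tun0 (matched /0)


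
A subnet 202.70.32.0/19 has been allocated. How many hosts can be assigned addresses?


Host bits = 32 - 19 = 13
Total addresses = 2^13 = 8192
Usable = total - 2 (network and broadcast)
Usable hosts: 8190


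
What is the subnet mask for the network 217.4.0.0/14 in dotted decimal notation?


/14 means 14 network bits, 18 host bits
Binary: 11111111111111000000000000000000
Mask: 255.252.0.0


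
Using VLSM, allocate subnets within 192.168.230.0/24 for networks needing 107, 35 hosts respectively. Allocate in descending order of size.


107 hosts -> /25 (126 usable): 192.168.230.0/25
35 hosts -> /26 (62 usable): 192.168.230.128/26
Allocation: 192.168.230.0/25 (107 hosts, 126 usable); 192.168.230.128/26 (35 hosts, 62 usable)


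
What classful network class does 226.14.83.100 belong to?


First octet: 226
Binary: 11100010
1110xxxx -> Class D (224-239)
Class D (multicast), default mask N/A


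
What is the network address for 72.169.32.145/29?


IP:   01001000.10101001.00100000.10010001
Mask: 11111111.11111111.11111111.11111000
AND operation:
Net:  01001000.10101001.00100000.10010000
Network: 72.169.32.144/29


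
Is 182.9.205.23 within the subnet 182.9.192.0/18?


Subnet network: 182.9.192.0
Test IP AND mask: 182.9.192.0
Yes, 182.9.205.23 is in 182.9.192.0/18


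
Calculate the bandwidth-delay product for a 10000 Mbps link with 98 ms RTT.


BDP = bandwidth * RTT
= 10000 Mbps * 98 ms
= 10000 * 1e6 * 98 / 1000 bits
= 980000000 bits
= 122500000 bytes
= 119628.9062 KB
BDP = 980000000 bits (122500000 bytes)


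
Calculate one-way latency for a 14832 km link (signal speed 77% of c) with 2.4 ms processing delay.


Speed = 0.77 * 3e5 km/s = 231000 km/s
Propagation delay = 14832 / 231000 = 0.0642 s = 64.2078 ms
Processing delay = 2.4 ms
Total one-way latency = 66.6078 ms


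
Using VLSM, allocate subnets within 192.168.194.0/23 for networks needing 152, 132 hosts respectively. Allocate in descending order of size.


152 hosts -> /24 (254 usable): 192.168.194.0/24
132 hosts -> /24 (254 usable): 192.168.195.0/24
Allocation: 192.168.194.0/24 (152 hosts, 254 usable); 192.168.195.0/24 (132 hosts, 254 usable)


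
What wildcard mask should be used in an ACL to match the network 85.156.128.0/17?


Subnet mask: 255.255.128.0
Wildcard = 255.255.255.255 - subnet mask
255 - 255 = 0
255 - 255 = 0
255 - 128 = 127
255 - 0 = 255
Wildcard: 0.0.127.255


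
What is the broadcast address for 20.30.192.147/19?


Network: 20.30.192.0/19
Host bits = 13
Set all host bits to 1:
Broadcast: 20.30.223.255


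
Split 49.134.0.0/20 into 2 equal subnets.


New prefix = 20 + 1 = 21
Each subnet has 2048 addresses
  49.134.0.0/21
  49.134.8.0/21
Subnets: 49.134.0.0/21, 49.134.8.0/21


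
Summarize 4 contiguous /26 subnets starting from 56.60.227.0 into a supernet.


Original prefix: /26
Number of subnets: 4 = 2^2
New prefix = 26 - 2 = 24
Supernet: 56.60.227.0/24


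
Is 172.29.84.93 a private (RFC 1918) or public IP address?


RFC 1918 private ranges:
  10.0.0.0/8 (10.0.0.0 - 10.255.255.255)
  172.16.0.0/12 (172.16.0.0 - 172.31.255.255)
  192.168.0.0/16 (192.168.0.0 - 192.168.255.255)
Private (in 172.16.0.0/12)


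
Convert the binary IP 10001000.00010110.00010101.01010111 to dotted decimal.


10001000 = 136
00010110 = 22
00010101 = 21
01010111 = 87
IP: 136.22.21.87


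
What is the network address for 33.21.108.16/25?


IP:   00100001.00010101.01101100.00010000
Mask: 11111111.11111111.11111111.10000000
AND operation:
Net:  00100001.00010101.01101100.00000000
Network: 33.21.108.0/25


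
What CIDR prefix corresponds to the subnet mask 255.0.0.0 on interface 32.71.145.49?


Binary: 11111111.00000000.00000000.00000000
Count leading 1s
Prefix: /8


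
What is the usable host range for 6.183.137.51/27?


Network: 6.183.137.32
Broadcast: 6.183.137.63
First usable = network + 1
Last usable = broadcast - 1
Range: 6.183.137.33 to 6.183.137.62


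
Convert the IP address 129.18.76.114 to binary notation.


129 = 10000001
18 = 00010010
76 = 01001100
114 = 01110010
Binary: 10000001.00010010.01001100.01110010


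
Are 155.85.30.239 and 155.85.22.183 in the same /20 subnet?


Mask: 255.255.240.0
155.85.30.239 AND mask = 155.85.16.0
155.85.22.183 AND mask = 155.85.16.0
Yes, same subnet (155.85.16.0)


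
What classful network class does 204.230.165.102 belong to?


First octet: 204
Binary: 11001100
110xxxxx -> Class C (192-223)
Class C, default mask 255.255.255.0 (/24)
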